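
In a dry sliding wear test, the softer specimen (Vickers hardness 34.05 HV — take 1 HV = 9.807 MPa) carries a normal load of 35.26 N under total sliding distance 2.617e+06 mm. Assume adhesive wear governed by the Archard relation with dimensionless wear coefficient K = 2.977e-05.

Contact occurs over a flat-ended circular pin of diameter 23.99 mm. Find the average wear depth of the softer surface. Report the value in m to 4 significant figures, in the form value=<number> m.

Every step holds full precision, and intermediate values appear rounded. Rounded once at the end, at 4 significant digits.
Total distance L = 2.617e+06 mm = 2617 m.
Hardness H = 34.05 HV × 9.807 MPa/HV = 333.9 MPa = 3.339e+08 Pa.
Pin diameter d = 23.99 mm = 0.02399 m. Contact area A = π·d²/4 = π·(0.02399 m)²/4 = 4.520e-04 m².
Expressed in SI base units: W = 35.26 N, H = 3.339e+08 Pa, K = 2.977e-05.
Apply Archard: V = K·W·L/H = 2.977e-05 · 35.26 · 2617 / 3.339e+08 = 8.226e-09 m³.
Wear depth h = V/A = 8.226e-09 / 4.520e-04 = 1.820e-05 m.

value=1.820e-05 m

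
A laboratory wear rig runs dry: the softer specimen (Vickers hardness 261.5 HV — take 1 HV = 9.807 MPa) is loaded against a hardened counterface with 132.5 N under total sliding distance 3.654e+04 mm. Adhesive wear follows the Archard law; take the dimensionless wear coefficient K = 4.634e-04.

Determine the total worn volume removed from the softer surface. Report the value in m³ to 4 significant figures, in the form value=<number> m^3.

All arithmetic carries full float precision — intermediates are printed rounded. Rounded just once: four significant digits.
Convert: Path length L = 3.654e+04 mm = 36.54 m.
Convert: Hardness H = 261.5 HV × 9.807 MPa/HV = 2565 MPa = 2.565e+09 Pa.
As SI base values: W = 132.5 N, H = 2.565e+09 Pa, K = 4.634e-04.
Archard volume V = K·W·L/H = 4.634e-04 · 132.5 · 36.54 / 2.565e+09 = 8.748e-10 m³.

value=8.748e-10 m^3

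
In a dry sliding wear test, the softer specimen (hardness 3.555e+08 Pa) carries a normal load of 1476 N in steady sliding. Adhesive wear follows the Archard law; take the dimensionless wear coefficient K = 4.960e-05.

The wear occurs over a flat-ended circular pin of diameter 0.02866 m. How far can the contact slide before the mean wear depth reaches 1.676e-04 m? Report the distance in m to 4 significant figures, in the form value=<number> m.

value=525.0 m

Every step carries exact precision; intermediates are shown rounded; a single final rounding to four significant digits.
Contact area A = π·d²/4 = π·(0.02866 m)²/4 = 6.451e-04 m².
Working in SI base units: W = 1476 N, H = 3.555e+08 Pa, K = 4.960e-05.
Allowed volume V_lim = h_lim·A = 1.676e-04 · 6.451e-04 = 1.081e-07 m³.
So the life L = V_lim·H/(K·W) = 1.081e-07 · 3.555e+08 / (4.960e-05 · 1476) = 525.0 m.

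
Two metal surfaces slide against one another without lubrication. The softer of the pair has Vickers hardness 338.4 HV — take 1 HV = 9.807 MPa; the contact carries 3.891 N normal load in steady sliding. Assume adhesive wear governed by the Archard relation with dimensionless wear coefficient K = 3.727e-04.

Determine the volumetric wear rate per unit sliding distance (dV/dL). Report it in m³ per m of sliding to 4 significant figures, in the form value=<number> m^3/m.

Intermediate values are shown rounded, and each operation runs at full precision, and a single final rounding to four significant figures.
Hardness H = 338.4 HV × 9.807 MPa/HV = 3319 MPa = 3.319e+09 Pa.
Working in SI base units: W = 3.891 N, H = 3.319e+09 Pa, K = 3.727e-04.
Rate of wear dV/dL = K·W/H (independent of L): 3.727e-04 · 3.891 / 3.319e+09 = 4.370e-13 m³/m.

value=4.370e-13 m^3/m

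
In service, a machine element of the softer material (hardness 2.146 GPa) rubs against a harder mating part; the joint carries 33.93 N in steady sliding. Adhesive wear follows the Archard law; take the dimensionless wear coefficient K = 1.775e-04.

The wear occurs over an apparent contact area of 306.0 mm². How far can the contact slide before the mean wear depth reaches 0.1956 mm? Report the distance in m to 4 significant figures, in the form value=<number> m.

value=2.133e+04 m

The computation maintains full float precision, and intermediate values are displayed rounded. Rounded just once, at 4 significant digits.
Convert: Hardness H = 2.146 GPa = 2.146e+09 Pa.
Convert: Contact area A = 306.0 mm² = 3.060e-04 m².
Convert: Depth limit h_lim = 0.1956 mm = 1.956e-04 m.
Collected in SI base units: W = 33.93 N, H = 2.146e+09 Pa, K = 1.775e-04.
Allowed volume V_lim = h_lim·A = 1.956e-04 · 3.060e-04 = 5.985e-08 m³.
So the life L = V_lim·H/(K·W) = 5.985e-08 · 2.146e+09 / (1.775e-04 · 33.93) = 2.133e+04 m.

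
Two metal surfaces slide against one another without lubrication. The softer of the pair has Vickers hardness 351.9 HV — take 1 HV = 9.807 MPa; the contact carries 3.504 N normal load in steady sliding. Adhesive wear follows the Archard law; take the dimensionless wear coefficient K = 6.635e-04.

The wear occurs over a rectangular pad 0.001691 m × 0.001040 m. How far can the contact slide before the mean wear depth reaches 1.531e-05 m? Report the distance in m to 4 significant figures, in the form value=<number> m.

value=39.97 m

The computation carries full float precision. The intermediates are printed rounded — a lone final rounding: 4 significant figures.
Hardness H = 351.9 HV × 9.807 MPa/HV = 3451 MPa = 3.451e+09 Pa.
Contact area A = 0.001691 m × 0.001040 m = 1.759e-06 m².
Expressed in SI base units: W = 3.504 N, H = 3.451e+09 Pa, K = 6.635e-04.
Allowed volume V_lim = h_lim·A = 1.531e-05 · 1.759e-06 = 2.692e-11 m³.
Life L = V_lim·H/(K·W) = 2.692e-11 · 3.451e+09 / (6.635e-04 · 3.504) = 39.97 m.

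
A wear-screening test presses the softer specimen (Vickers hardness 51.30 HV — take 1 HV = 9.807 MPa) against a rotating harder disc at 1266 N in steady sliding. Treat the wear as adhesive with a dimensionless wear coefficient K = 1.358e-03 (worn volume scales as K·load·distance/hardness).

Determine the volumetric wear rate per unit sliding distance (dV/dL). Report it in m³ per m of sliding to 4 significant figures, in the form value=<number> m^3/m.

The intermediates are shown rounded. The algebra maintains full float precision. Rounded just once, at four significant digits.
Convert: Hardness H = 51.30 HV × 9.807 MPa/HV = 503.1 MPa = 5.031e+08 Pa.
Collected in SI base units: W = 1266 N, H = 5.031e+08 Pa, K = 1.358e-03.
Volumetric rate dV/dL = K·W/H, so: 1.358e-03 · 1266 / 5.031e+08 = 3.417e-09 m³/m.

value=3.417e-09 m^3/m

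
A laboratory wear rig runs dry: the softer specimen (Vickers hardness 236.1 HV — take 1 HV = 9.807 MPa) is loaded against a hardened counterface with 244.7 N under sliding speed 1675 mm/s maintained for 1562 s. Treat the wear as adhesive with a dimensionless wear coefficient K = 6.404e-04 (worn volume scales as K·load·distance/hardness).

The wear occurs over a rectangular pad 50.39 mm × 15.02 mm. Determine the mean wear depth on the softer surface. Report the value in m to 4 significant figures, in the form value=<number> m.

value=2.340e-04 m

Intermediate values appear rounded; the computation carries full precision, and a lone final rounding: four significant figures.
Convert: Sliding speed v = 1675 mm/s = 1.675 m/s. Total distance L = v·t = 1.675 m/s × 1562 s = 2616 m.
Convert: Hardness H = 236.1 HV × 9.807 MPa/HV = 2315 MPa = 2.315e+09 Pa.
Convert: Pad sides 50.39 mm × 15.02 mm = 0.05039 m × 0.01502 m. Contact area A = 0.05039 m × 0.01502 m = 7.569e-04 m².
As SI base values: W = 244.7 N, H = 2.315e+09 Pa, K = 6.404e-04.
Apply Archard: V = K·W·L/H = 6.404e-04 · 244.7 · 2616 / 2.315e+09 = 1.771e-07 m³.
Mean depth h = V/A = 1.771e-07 / 7.569e-04 = 2.340e-04 m.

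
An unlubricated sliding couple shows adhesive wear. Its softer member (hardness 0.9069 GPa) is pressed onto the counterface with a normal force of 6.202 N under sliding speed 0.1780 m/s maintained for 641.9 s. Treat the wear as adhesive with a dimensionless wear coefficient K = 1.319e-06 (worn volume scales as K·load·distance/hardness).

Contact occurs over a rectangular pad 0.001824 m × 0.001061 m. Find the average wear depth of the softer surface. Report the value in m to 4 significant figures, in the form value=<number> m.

Intermediate values are displayed rounded. Each operation holds full float precision; rounded once at the end: four significant figures.
Distance L = v·t = 0.1780 m/s × 641.9 s = 114.3 m.
Hardness H = 0.9069 GPa = 9.069e+08 Pa.
Contact area A = 0.001824 m × 0.001061 m = 1.935e-06 m².
SI base units throughout: W = 6.202 N, H = 9.069e+08 Pa, K = 1.319e-06.
The Archard volume V = K·W·L/H = 1.319e-06 · 6.202 · 114.3 / 9.069e+08 = 1.031e-12 m³.
Wear depth h = V/A = 1.031e-12 / 1.935e-06 = 5.326e-07 m.

value=5.326e-07 m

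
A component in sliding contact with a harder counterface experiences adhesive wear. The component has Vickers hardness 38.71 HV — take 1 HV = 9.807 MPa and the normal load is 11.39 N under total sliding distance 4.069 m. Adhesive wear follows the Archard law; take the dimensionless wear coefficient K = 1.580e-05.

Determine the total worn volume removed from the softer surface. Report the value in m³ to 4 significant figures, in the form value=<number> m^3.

value=1.929e-12 m^3

Shown intermediates are rounded; the computation holds full float precision, and one final rounding to 4 significant figures.
Hardness H = 38.71 HV × 9.807 MPa/HV = 379.6 MPa = 3.796e+08 Pa.
Restated in SI base units: W = 11.39 N, H = 3.796e+08 Pa, K = 1.580e-05.
Wear volume V = K·W·L/H = 1.580e-05 · 11.39 · 4.069 / 3.796e+08 = 1.929e-12 m³.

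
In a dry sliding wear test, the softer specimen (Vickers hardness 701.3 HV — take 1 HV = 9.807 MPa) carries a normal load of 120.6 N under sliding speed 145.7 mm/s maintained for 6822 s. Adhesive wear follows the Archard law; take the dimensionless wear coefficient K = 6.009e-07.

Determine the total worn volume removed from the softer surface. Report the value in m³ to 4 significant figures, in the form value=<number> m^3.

value=1.047e-11 m^3

Quoted intermediates are rounded. The algebra holds exact precision; a single final rounding: 4 significant digits.
Convert: Sliding speed v = 145.7 mm/s = 0.1457 m/s. Total distance L = v·t = 0.1457 m/s × 6822 s = 994.0 m.
Convert: Hardness H = 701.3 HV × 9.807 MPa/HV = 6878 MPa = 6.878e+09 Pa.
In SI base units: W = 120.6 N, H = 6.878e+09 Pa, K = 6.009e-07.
Volume removed: V = K·W·L/H = 6.009e-07 · 120.6 · 994.0 / 6.878e+09 = 1.047e-11 m³.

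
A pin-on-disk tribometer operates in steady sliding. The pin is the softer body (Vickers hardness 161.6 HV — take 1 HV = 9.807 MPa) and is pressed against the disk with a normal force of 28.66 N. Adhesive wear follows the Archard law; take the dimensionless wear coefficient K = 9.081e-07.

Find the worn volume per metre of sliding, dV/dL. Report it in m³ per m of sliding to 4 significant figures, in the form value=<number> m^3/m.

value=1.642e-14 m^3/m

Every step maintains full precision, and shown intermediates are rounded — a lone final rounding: four significant figures.
Hardness H = 161.6 HV × 9.807 MPa/HV = 1585 MPa = 1.585e+09 Pa.
In SI base units: W = 28.66 N, H = 1.585e+09 Pa, K = 9.081e-07.
Rate of wear dV/dL = K·W/H — distance-free: 9.081e-07 · 28.66 / 1.585e+09 = 1.642e-14 m³/m.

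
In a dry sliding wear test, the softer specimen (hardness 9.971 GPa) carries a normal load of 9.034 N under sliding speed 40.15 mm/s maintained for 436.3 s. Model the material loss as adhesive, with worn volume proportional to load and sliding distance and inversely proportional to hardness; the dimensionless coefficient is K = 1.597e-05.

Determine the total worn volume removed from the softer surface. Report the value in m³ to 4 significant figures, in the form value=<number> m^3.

Quoted intermediates are rounded. The computation carries full precision; one last rounding, at four significant figures.
Convert: Sliding speed v = 40.15 mm/s = 0.04015 m/s. Distance covered L = v·t = 0.04015 m/s × 436.3 s = 17.52 m.
Convert: Hardness H = 9.971 GPa = 9.971e+09 Pa.
Working in SI base units: W = 9.034 N, H = 9.971e+09 Pa, K = 1.597e-05.
The Archard volume V = K·W·L/H = 1.597e-05 · 9.034 · 17.52 / 9.971e+09 = 2.535e-13 m³.

value=2.535e-13 m^3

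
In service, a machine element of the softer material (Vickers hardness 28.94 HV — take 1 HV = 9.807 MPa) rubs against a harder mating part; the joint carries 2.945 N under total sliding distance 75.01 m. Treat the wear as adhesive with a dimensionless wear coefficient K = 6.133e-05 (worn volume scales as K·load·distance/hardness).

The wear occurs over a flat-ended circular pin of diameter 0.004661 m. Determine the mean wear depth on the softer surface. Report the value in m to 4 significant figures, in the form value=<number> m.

Printed values are rounded; every step keeps full float precision — one final rounding to 4 significant digits.
Convert: Hardness H = 28.94 HV × 9.807 MPa/HV = 283.8 MPa = 2.838e+08 Pa.
Convert: Contact area A = π·d²/4 = π·(0.004661 m)²/4 = 1.706e-05 m².
SI base units throughout: W = 2.945 N, H = 2.838e+08 Pa, K = 6.133e-05.
Volume removed: V = K·W·L/H = 6.133e-05 · 2.945 · 75.01 / 2.838e+08 = 4.774e-11 m³.
Average depth h = V/A = 4.774e-11 / 1.706e-05 = 2.798e-06 m.

value=2.798e-06 m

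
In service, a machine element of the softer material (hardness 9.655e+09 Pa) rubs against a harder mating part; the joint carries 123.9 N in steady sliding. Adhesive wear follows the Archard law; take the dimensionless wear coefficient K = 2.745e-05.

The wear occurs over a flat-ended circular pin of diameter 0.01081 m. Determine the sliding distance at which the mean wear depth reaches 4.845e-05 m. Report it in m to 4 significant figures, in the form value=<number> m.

Every step holds exact precision — the intermediates appear rounded. Rounded just once: 4 significant digits.
Contact area A = π·d²/4 = π·(0.01081 m)²/4 = 9.178e-05 m².
Restated in SI base units: W = 123.9 N, H = 9.655e+09 Pa, K = 2.745e-05.
At the depth limit, V_lim = h_lim·A = 4.845e-05 · 9.178e-05 = 4.447e-09 m³.
Thus life L = V_lim·H/(K·W) = 4.447e-09 · 9.655e+09 / (2.745e-05 · 123.9) = 1.262e+04 m.

value=1.262e+04 m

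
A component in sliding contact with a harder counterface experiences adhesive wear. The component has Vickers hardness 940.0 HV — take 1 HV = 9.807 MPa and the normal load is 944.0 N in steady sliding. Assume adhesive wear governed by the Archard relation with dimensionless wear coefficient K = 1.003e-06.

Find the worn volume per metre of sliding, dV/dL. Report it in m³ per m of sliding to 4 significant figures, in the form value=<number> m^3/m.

Shown intermediates are rounded. The computation carries full precision. Rounded once at the end: four significant digits.
Hardness H = 940.0 HV × 9.807 MPa/HV = 9219 MPa = 9.219e+09 Pa.
Restated in SI base units: W = 944.0 N, H = 9.219e+09 Pa, K = 1.003e-06.
Rate of wear dV/dL = K·W/H, per unit distance: 1.003e-06 · 944.0 / 9.219e+09 = 1.027e-13 m³/m.

value=1.027e-13 m^3/m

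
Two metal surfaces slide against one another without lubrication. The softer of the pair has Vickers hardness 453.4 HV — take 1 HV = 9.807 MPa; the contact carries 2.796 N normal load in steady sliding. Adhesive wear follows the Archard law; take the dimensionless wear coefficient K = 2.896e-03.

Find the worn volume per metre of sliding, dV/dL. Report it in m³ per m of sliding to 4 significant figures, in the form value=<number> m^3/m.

value=1.821e-12 m^3/m

Every step runs at full float precision. Intermediates are displayed rounded. Rounded once at the end to 4 significant figures.
Hardness H = 453.4 HV × 9.807 MPa/HV = 4446 MPa = 4.446e+09 Pa.
Working in SI base units: W = 2.796 N, H = 4.446e+09 Pa, K = 2.896e-03.
The wear rate dV/dL = K·W/H (independent of L): 2.896e-03 · 2.796 / 4.446e+09 = 1.821e-12 m³/m.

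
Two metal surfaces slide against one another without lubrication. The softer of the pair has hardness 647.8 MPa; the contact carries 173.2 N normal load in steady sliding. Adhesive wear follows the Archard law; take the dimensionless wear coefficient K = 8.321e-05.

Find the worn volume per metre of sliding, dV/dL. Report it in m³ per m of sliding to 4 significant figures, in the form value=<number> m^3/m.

value=2.225e-11 m^3/m

The computation keeps exact precision — intermediates are printed rounded — one final rounding to four significant figures.
Hardness H = 647.8 MPa = 6.478e+08 Pa.
Collected in SI base units: W = 173.2 N, H = 6.478e+08 Pa, K = 8.321e-05.
Rate of wear dV/dL = K·W/H, per unit distance: 8.321e-05 · 173.2 / 6.478e+08 = 2.225e-11 m³/m.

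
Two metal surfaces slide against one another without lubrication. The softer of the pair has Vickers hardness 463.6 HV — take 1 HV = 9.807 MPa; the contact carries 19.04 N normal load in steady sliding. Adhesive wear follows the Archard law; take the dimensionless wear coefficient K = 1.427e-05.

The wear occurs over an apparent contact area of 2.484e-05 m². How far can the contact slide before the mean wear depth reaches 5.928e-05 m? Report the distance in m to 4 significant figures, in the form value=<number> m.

value=2.464e+04 m

The intermediates are printed rounded; all working math runs at full precision; rounded just once to 4 significant digits.
Hardness H = 463.6 HV × 9.807 MPa/HV = 4547 MPa = 4.547e+09 Pa.
In SI base units: W = 19.04 N, H = 4.547e+09 Pa, K = 1.427e-05.
Wearable volume V_lim = h_lim·A = 5.928e-05 · 2.484e-05 = 1.473e-09 m³.
So the life L = V_lim·H/(K·W) = 1.473e-09 · 4.547e+09 / (1.427e-05 · 19.04) = 2.464e+04 m.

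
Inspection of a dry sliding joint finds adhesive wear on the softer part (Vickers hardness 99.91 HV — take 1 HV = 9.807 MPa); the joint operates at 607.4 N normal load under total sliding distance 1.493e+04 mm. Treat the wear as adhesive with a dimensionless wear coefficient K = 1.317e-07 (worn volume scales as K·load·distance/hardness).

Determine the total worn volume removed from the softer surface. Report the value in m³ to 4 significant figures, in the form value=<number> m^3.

value=1.219e-12 m^3

The intermediates appear rounded; every step maintains exact precision; one last rounding, at four significant digits.
Total distance L = 1.493e+04 mm = 14.93 m.
Hardness H = 99.91 HV × 9.807 MPa/HV = 979.8 MPa = 9.798e+08 Pa.
Restated in SI base units: W = 607.4 N, H = 9.798e+08 Pa, K = 1.317e-07.
Wear volume V = K·W·L/H = 1.317e-07 · 607.4 · 14.93 / 9.798e+08 = 1.219e-12 m³.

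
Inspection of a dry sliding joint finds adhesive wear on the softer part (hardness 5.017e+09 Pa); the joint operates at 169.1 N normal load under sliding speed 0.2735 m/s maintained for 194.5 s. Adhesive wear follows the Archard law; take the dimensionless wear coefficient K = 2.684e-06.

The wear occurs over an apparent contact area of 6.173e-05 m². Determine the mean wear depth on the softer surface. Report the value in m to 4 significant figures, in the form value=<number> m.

value=7.796e-08 m

Intermediates are displayed rounded. All arithmetic maintains full float precision; a single final rounding: four significant digits.
Convert: Sliding distance L = v·t = 0.2735 m/s × 194.5 s = 53.20 m.
In SI base units, W = 169.1 N, H = 5.017e+09 Pa, K = 2.684e-06.
Archard relation: V = K·W·L/H = 2.684e-06 · 169.1 · 53.20 / 5.017e+09 = 4.812e-12 m³.
Depth h = V/A = 4.812e-12 / 6.173e-05 = 7.796e-08 m.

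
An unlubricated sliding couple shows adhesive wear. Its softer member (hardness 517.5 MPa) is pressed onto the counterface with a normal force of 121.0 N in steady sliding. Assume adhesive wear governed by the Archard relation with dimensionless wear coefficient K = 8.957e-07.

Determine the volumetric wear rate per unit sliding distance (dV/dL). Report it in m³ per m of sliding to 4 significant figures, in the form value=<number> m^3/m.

value=2.094e-13 m^3/m

Intermediate values are shown rounded — each operation holds exact precision; rounded just once: four significant digits.
Hardness H = 517.5 MPa = 5.175e+08 Pa.
Expressed in SI base units: W = 121.0 N, H = 5.175e+08 Pa, K = 8.957e-07.
The wear rate dV/dL = K·W/H, per unit distance: 8.957e-07 · 121.0 / 5.175e+08 = 2.094e-13 m³/m.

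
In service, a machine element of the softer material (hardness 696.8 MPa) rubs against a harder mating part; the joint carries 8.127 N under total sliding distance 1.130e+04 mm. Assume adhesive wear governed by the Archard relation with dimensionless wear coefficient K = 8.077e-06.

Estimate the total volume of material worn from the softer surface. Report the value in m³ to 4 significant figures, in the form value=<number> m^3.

value=1.065e-12 m^3

The computation keeps full precision, and intermediates are printed rounded, and a lone final rounding: four significant digits.
Sliding distance L = 1.130e+04 mm = 11.30 m.
Hardness H = 696.8 MPa = 6.968e+08 Pa.
In SI base units: W = 8.127 N, H = 6.968e+08 Pa, K = 8.077e-06.
By Archard's law, V = K·W·L/H = 8.077e-06 · 8.127 · 11.30 / 6.968e+08 = 1.065e-12 m³.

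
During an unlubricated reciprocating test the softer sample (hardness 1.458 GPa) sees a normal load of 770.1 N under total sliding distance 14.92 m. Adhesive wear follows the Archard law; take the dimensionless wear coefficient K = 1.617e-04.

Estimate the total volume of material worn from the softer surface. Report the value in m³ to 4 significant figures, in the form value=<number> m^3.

All working math maintains exact precision — intermediate values appear rounded — a single final rounding, at 4 significant figures.
Convert: Hardness H = 1.458 GPa = 1.458e+09 Pa.
In SI base units: W = 770.1 N, H = 1.458e+09 Pa, K = 1.617e-04.
By Archard's law, V = K·W·L/H = 1.617e-04 · 770.1 · 14.92 / 1.458e+09 = 1.274e-09 m³.

value=1.274e-09 m^3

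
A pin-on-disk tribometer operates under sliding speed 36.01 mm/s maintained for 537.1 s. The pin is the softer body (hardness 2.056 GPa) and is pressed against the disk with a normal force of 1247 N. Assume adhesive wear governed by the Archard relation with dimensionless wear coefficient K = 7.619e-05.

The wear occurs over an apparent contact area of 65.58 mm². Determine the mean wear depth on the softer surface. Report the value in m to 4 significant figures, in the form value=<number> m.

All arithmetic runs at full precision. Intermediate values are printed rounded; a single final rounding, at four significant figures.
Convert: Sliding speed v = 36.01 mm/s = 0.03601 m/s. Distance L = v·t = 0.03601 m/s × 537.1 s = 19.34 m.
Convert: Hardness H = 2.056 GPa = 2.056e+09 Pa.
Convert: Contact area A = 65.58 mm² = 6.558e-05 m².
In SI base units, W = 1247 N, H = 2.056e+09 Pa, K = 7.619e-05.
Archard volume V = K·W·L/H = 7.619e-05 · 1247 · 19.34 / 2.056e+09 = 8.938e-10 m³.
Mean wear depth h = V/A = 8.938e-10 / 6.558e-05 = 1.363e-05 m.

value=1.363e-05 m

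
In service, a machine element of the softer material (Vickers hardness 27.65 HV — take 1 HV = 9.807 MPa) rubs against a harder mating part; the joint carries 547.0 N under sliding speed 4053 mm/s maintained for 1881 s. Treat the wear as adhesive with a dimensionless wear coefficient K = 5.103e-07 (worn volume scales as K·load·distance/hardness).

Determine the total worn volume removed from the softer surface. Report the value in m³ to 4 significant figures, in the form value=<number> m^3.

Quoted intermediates are rounded, and each operation carries full float precision — one last rounding to 4 significant digits.
Sliding speed v = 4053 mm/s = 4.053 m/s. Path length L = v·t = 4.053 m/s × 1881 s = 7624 m.
Hardness H = 27.65 HV × 9.807 MPa/HV = 271.2 MPa = 2.712e+08 Pa.
Collected in SI base units: W = 547.0 N, H = 2.712e+08 Pa, K = 5.103e-07.
Wear volume V = K·W·L/H = 5.103e-07 · 547.0 · 7624 / 2.712e+08 = 7.848e-09 m³.

value=7.848e-09 m^3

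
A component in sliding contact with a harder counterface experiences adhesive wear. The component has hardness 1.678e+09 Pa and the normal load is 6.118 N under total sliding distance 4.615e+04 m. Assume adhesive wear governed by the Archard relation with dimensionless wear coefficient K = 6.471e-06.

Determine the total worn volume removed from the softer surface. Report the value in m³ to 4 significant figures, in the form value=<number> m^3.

value=1.089e-09 m^3

Intermediates are displayed rounded — every step carries exact precision, and a single final rounding, at four significant digits.
Restated in SI base units: W = 6.118 N, H = 1.678e+09 Pa, K = 6.471e-06.
Apply Archard: V = K·W·L/H = 6.471e-06 · 6.118 · 4.615e+04 / 1.678e+09 = 1.089e-09 m³.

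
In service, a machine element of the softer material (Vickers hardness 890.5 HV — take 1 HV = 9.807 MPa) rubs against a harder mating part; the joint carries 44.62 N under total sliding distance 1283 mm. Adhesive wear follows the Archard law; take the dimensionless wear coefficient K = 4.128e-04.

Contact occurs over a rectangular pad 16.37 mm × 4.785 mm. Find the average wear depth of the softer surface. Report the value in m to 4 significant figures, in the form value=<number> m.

Intermediates are printed rounded — each operation carries exact precision; rounded once at the end to 4 significant figures.
Convert: Distance covered L = 1283 mm = 1.283 m.
Convert: Hardness H = 890.5 HV × 9.807 MPa/HV = 8733 MPa = 8.733e+09 Pa.
Convert: Pad sides 16.37 mm × 4.785 mm = 0.01637 m × 0.004785 m. Contact area A = 0.01637 m × 0.004785 m = 7.833e-05 m².
Expressed in SI base units: W = 44.62 N, H = 8.733e+09 Pa, K = 4.128e-04.
Worn volume V = K·W·L/H = 4.128e-04 · 44.62 · 1.283 / 8.733e+09 = 2.706e-12 m³.
Mean depth h = V/A = 2.706e-12 / 7.833e-05 = 3.455e-08 m.

value=3.455e-08 m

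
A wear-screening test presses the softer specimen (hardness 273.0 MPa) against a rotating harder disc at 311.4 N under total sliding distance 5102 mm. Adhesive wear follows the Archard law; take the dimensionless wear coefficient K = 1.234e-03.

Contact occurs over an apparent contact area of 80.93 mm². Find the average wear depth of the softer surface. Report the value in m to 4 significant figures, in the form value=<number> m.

Printed values are rounded; each operation holds full float precision, and rounded just once: 4 significant digits.
Convert: Total distance L = 5102 mm = 5.102 m.
Convert: Hardness H = 273.0 MPa = 2.730e+08 Pa.
Convert: Contact area A = 80.93 mm² = 8.093e-05 m².
In SI base units, W = 311.4 N, H = 2.730e+08 Pa, K = 1.234e-03.
Archard relation: V = K·W·L/H = 1.234e-03 · 311.4 · 5.102 / 2.730e+08 = 7.181e-09 m³.
Depth h = V/A = 7.181e-09 / 8.093e-05 = 8.874e-05 m.

value=8.874e-05 m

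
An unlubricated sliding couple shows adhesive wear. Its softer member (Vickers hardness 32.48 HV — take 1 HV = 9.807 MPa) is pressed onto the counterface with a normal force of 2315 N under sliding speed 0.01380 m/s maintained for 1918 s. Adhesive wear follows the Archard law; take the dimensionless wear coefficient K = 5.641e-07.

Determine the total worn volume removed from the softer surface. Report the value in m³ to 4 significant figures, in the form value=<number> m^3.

value=1.085e-10 m^3

All arithmetic carries full float precision. Quoted intermediates are rounded — one last rounding to 4 significant digits.
Convert: Sliding distance L = v·t = 0.01380 m/s × 1918 s = 26.47 m.
Convert: Hardness H = 32.48 HV × 9.807 MPa/HV = 318.5 MPa = 3.185e+08 Pa.
Working in SI base units: W = 2315 N, H = 3.185e+08 Pa, K = 5.641e-07.
Archard relation: V = K·W·L/H = 5.641e-07 · 2315 · 26.47 / 3.185e+08 = 1.085e-10 m³.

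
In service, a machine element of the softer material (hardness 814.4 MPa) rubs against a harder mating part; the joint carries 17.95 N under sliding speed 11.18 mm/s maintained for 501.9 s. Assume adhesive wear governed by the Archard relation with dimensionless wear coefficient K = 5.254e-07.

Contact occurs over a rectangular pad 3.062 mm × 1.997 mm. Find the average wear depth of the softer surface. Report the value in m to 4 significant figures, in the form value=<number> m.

value=1.063e-08 m

Each operation holds exact precision. The intermediates are displayed rounded, and a single final rounding: four significant digits.
Sliding speed v = 11.18 mm/s = 0.01118 m/s. The distance L = v·t = 0.01118 m/s × 501.9 s = 5.611 m.
Hardness H = 814.4 MPa = 8.144e+08 Pa.
Pad sides 3.062 mm × 1.997 mm = 0.003062 m × 0.001997 m. Contact area A = 0.003062 m × 0.001997 m = 6.115e-06 m².
Restated in SI base units: W = 17.95 N, H = 8.144e+08 Pa, K = 5.254e-07.
Worn volume V = K·W·L/H = 5.254e-07 · 17.95 · 5.611 / 8.144e+08 = 6.498e-14 m³.
Depth h = V/A = 6.498e-14 / 6.115e-06 = 1.063e-08 m.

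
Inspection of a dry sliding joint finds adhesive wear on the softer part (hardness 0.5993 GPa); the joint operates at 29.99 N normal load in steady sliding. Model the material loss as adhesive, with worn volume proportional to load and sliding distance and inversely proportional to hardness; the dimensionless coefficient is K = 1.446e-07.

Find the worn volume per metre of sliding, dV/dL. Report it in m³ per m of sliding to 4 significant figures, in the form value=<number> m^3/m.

value=7.236e-15 m^3/m

All working math carries full float precision — intermediates appear rounded. Rounded once at the end to four significant figures.
Convert: Hardness H = 0.5993 GPa = 5.993e+08 Pa.
Collected in SI base units: W = 29.99 N, H = 5.993e+08 Pa, K = 1.446e-07.
Rate of wear dV/dL = K·W/H: 1.446e-07 · 29.99 / 5.993e+08 = 7.236e-15 m³/m.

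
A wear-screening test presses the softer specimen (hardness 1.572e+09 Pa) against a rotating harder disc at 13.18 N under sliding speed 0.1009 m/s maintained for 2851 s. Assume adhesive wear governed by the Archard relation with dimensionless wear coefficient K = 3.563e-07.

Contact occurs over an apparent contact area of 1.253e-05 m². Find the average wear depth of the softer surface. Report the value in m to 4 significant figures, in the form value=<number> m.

Each operation holds full float precision; intermediates are displayed rounded — one final rounding to four significant figures.
Convert: The distance L = v·t = 0.1009 m/s × 2851 s = 287.7 m.
Restated in SI base units: W = 13.18 N, H = 1.572e+09 Pa, K = 3.563e-07.
By Archard's law, V = K·W·L/H = 3.563e-07 · 13.18 · 287.7 / 1.572e+09 = 8.593e-13 m³.
Depth h = V/A = 8.593e-13 / 1.253e-05 = 6.858e-08 m.

value=6.858e-08 m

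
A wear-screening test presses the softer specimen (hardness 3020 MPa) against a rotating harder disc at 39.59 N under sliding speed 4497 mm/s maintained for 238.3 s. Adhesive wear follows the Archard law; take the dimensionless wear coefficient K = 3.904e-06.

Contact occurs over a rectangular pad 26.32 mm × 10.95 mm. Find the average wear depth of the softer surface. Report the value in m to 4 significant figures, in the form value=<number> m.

Every step keeps full float precision; displayed values are rounded; one final rounding: four significant digits.
Sliding speed v = 4497 mm/s = 4.497 m/s. Path length L = v·t = 4.497 m/s × 238.3 s = 1072 m.
Hardness H = 3020 MPa = 3.020e+09 Pa.
Pad sides 26.32 mm × 10.95 mm = 0.02632 m × 0.01095 m. Contact area A = 0.02632 m × 0.01095 m = 2.882e-04 m².
In SI base units: W = 39.59 N, H = 3.020e+09 Pa, K = 3.904e-06.
Worn volume V = K·W·L/H = 3.904e-06 · 39.59 · 1072 / 3.020e+09 = 5.484e-11 m³.
Average depth h = V/A = 5.484e-11 / 2.882e-04 = 1.903e-07 m.

value=1.903e-07 m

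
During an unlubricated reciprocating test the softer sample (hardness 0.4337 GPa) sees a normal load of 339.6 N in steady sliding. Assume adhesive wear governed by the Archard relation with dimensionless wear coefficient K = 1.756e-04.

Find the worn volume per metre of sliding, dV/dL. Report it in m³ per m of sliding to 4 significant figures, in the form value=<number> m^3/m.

value=1.375e-10 m^3/m

Every step runs at full precision — quoted intermediates are rounded — rounded once at the end: four significant figures.
Convert: Hardness H = 0.4337 GPa = 4.337e+08 Pa.
As SI base values: W = 339.6 N, H = 4.337e+08 Pa, K = 1.756e-04.
Wear rate dV/dL = K·W/H: 1.756e-04 · 339.6 / 4.337e+08 = 1.375e-10 m³/m.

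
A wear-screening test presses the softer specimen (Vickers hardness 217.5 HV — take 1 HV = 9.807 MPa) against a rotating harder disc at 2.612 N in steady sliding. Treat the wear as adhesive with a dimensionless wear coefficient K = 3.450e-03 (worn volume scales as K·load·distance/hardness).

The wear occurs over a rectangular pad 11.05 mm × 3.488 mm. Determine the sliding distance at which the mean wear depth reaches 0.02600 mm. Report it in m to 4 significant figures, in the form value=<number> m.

value=237.2 m

Quoted intermediates are rounded — all working math keeps exact precision; rounded just once: four significant digits.
Convert: Hardness H = 217.5 HV × 9.807 MPa/HV = 2133 MPa = 2.133e+09 Pa.
Convert: Pad sides 11.05 mm × 3.488 mm = 0.01105 m × 0.003488 m. Contact area A = 0.01105 m × 0.003488 m = 3.854e-05 m².
Convert: Depth limit h_lim = 0.02600 mm = 2.600e-05 m.
As SI base values: W = 2.612 N, H = 2.133e+09 Pa, K = 3.450e-03.
At the depth limit, V_lim = h_lim·A = 2.600e-05 · 3.854e-05 = 1.002e-09 m³.
Sliding life L = V_lim·H/(K·W) = 1.002e-09 · 2.133e+09 / (3.450e-03 · 2.612) = 237.2 m.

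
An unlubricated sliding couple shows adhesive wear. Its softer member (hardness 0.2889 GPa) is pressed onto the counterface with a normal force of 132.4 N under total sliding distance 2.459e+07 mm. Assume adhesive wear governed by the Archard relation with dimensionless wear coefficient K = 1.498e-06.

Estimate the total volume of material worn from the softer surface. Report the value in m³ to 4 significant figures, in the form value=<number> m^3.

The intermediates appear rounded, and each operation maintains full precision, and rounded once at the end, at 4 significant figures.
The distance L = 2.459e+07 mm = 2.459e+04 m.
Hardness H = 0.2889 GPa = 2.889e+08 Pa.
SI base units throughout: W = 132.4 N, H = 2.889e+08 Pa, K = 1.498e-06.
Archard volume V = K·W·L/H = 1.498e-06 · 132.4 · 2.459e+04 / 2.889e+08 = 1.688e-08 m³.

value=1.688e-08 m^3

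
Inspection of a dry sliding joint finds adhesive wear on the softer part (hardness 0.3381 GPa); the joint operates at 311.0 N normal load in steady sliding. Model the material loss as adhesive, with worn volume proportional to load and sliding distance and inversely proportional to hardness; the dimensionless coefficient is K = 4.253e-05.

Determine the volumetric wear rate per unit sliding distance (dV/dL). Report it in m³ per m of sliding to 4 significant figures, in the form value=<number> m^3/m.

value=3.912e-11 m^3/m

Intermediates are displayed rounded. All working math holds exact precision, and one final rounding to four significant digits.
Hardness H = 0.3381 GPa = 3.381e+08 Pa.
Collected in SI base units: W = 311.0 N, H = 3.381e+08 Pa, K = 4.253e-05.
Sliding wear rate dV/dL = K·W/H, per unit distance: 4.253e-05 · 311.0 / 3.381e+08 = 3.912e-11 m³/m.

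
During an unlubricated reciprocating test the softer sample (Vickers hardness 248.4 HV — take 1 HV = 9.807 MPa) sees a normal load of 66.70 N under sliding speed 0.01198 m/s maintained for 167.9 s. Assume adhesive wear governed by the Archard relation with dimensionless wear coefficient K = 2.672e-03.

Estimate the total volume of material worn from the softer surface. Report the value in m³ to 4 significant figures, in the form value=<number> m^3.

value=1.472e-10 m^3

Every step carries full float precision; intermediate values are shown rounded; one final rounding, at four significant digits.
Convert: Distance covered L = v·t = 0.01198 m/s × 167.9 s = 2.011 m.
Convert: Hardness H = 248.4 HV × 9.807 MPa/HV = 2436 MPa = 2.436e+09 Pa.
Expressed in SI base units: W = 66.70 N, H = 2.436e+09 Pa, K = 2.672e-03.
Archard relation: V = K·W·L/H = 2.672e-03 · 66.70 · 2.011 / 2.436e+09 = 1.472e-10 m³.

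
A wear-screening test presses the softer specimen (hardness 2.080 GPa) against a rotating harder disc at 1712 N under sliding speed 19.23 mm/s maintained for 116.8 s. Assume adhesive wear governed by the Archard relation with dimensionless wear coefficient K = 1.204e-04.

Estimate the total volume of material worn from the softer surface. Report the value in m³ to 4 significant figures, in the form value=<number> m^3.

Each operation keeps exact precision, and the intermediates are displayed rounded — a lone final rounding to 4 significant figures.
Sliding speed v = 19.23 mm/s = 0.01923 m/s. The distance L = v·t = 0.01923 m/s × 116.8 s = 2.246 m.
Hardness H = 2.080 GPa = 2.080e+09 Pa.
As SI base values: W = 1712 N, H = 2.080e+09 Pa, K = 1.204e-04.
Apply Archard: V = K·W·L/H = 1.204e-04 · 1712 · 2.246 / 2.080e+09 = 2.226e-10 m³.

value=2.226e-10 m^3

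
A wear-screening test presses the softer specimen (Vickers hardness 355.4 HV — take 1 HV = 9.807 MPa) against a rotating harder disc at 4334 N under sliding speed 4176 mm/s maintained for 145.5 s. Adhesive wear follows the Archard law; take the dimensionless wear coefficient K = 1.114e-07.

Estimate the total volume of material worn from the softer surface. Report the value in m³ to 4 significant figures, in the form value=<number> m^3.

value=8.417e-11 m^3

The intermediates appear rounded; all arithmetic keeps full precision; rounded just once to four significant digits.
Sliding speed v = 4176 mm/s = 4.176 m/s. Distance L = v·t = 4.176 m/s × 145.5 s = 607.6 m.
Hardness H = 355.4 HV × 9.807 MPa/HV = 3485 MPa = 3.485e+09 Pa.
Restated in SI base units: W = 4334 N, H = 3.485e+09 Pa, K = 1.114e-07.
Archard volume V = K·W·L/H = 1.114e-07 · 4334 · 607.6 / 3.485e+09 = 8.417e-11 m³.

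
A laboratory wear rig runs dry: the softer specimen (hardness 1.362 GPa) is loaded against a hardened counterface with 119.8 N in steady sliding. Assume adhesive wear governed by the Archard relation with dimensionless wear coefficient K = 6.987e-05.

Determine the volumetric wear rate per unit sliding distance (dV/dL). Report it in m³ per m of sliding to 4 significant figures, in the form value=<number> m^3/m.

The intermediates are displayed rounded — all arithmetic keeps full precision, and rounded once at the end to four significant digits.
Convert: Hardness H = 1.362 GPa = 1.362e+09 Pa.
SI base units throughout: W = 119.8 N, H = 1.362e+09 Pa, K = 6.987e-05.
Rate of wear dV/dL = K·W/H, so: 6.987e-05 · 119.8 / 1.362e+09 = 6.146e-12 m³/m.

value=6.146e-12 m^3/m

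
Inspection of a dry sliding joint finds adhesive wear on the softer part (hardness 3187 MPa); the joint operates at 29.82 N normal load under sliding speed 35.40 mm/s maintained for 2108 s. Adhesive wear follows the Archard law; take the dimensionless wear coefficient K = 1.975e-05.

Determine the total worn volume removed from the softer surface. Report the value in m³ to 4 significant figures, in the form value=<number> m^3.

value=1.379e-11 m^3

The intermediates are displayed rounded — each operation carries full float precision — rounded just once, at 4 significant figures.
Convert: Sliding speed v = 35.40 mm/s = 0.03540 m/s. Path length L = v·t = 0.03540 m/s × 2108 s = 74.62 m.
Convert: Hardness H = 3187 MPa = 3.187e+09 Pa.
Restated in SI base units: W = 29.82 N, H = 3.187e+09 Pa, K = 1.975e-05.
Archard volume V = K·W·L/H = 1.975e-05 · 29.82 · 74.62 / 3.187e+09 = 1.379e-11 m³.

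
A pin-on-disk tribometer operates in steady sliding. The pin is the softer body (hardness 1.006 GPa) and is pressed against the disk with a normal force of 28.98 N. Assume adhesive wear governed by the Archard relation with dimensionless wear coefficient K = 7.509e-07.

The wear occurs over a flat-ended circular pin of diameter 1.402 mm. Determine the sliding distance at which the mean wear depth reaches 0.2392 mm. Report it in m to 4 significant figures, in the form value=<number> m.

Intermediates are shown rounded — all arithmetic holds full float precision — a single final rounding: four significant digits.
Convert: Hardness H = 1.006 GPa = 1.006e+09 Pa.
Convert: Pin diameter d = 1.402 mm = 0.001402 m. Contact area A = π·d²/4 = π·(0.001402 m)²/4 = 1.544e-06 m².
Convert: Depth limit h_lim = 0.2392 mm = 2.392e-04 m.
Collected in SI base units: W = 28.98 N, H = 1.006e+09 Pa, K = 7.509e-07.
Limit volume V_lim = h_lim·A = 2.392e-04 · 1.544e-06 = 3.693e-10 m³.
Sliding life L = V_lim·H/(K·W) = 3.693e-10 · 1.006e+09 / (7.509e-07 · 28.98) = 1.707e+04 m.

value=1.707e+04 m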